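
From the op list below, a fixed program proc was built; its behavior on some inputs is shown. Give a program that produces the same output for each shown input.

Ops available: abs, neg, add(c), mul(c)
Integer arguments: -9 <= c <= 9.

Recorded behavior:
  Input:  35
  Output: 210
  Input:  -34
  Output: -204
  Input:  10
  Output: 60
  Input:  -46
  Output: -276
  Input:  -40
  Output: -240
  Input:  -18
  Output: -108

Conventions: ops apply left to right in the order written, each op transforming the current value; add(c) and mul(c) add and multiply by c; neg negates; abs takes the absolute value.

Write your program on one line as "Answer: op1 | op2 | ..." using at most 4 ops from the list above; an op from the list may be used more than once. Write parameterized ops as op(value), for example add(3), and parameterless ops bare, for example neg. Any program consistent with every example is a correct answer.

mul(-3) | mul(2) | neg

Check, running the answer program on each example:
  35 -> -105 -> -210 -> 210
  -34 -> 102 -> 204 -> -204
  10 -> -30 -> -60 -> 60
  -46 -> 138 -> 276 -> -276
  -40 -> 120 -> 240 -> -240
  -18 -> 54 -> 108 -> -108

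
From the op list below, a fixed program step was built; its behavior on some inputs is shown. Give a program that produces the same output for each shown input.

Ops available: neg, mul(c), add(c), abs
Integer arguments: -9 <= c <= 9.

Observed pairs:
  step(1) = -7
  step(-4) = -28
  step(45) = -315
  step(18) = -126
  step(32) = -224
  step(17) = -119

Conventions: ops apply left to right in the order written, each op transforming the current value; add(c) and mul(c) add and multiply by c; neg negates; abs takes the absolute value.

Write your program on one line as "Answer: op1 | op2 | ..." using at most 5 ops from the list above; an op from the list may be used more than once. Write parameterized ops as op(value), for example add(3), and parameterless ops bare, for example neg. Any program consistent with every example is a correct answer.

abs | neg | mul(-7) | neg

Check, running the answer program on each example:
  1 -> 1 -> -1 -> 7 -> -7
  -4 -> 4 -> -4 -> 28 -> -28
  45 -> 45 -> -45 -> 315 -> -315
  18 -> 18 -> -18 -> 126 -> -126
  32 -> 32 -> -32 -> 224 -> -224
  17 -> 17 -> -17 -> 119 -> -119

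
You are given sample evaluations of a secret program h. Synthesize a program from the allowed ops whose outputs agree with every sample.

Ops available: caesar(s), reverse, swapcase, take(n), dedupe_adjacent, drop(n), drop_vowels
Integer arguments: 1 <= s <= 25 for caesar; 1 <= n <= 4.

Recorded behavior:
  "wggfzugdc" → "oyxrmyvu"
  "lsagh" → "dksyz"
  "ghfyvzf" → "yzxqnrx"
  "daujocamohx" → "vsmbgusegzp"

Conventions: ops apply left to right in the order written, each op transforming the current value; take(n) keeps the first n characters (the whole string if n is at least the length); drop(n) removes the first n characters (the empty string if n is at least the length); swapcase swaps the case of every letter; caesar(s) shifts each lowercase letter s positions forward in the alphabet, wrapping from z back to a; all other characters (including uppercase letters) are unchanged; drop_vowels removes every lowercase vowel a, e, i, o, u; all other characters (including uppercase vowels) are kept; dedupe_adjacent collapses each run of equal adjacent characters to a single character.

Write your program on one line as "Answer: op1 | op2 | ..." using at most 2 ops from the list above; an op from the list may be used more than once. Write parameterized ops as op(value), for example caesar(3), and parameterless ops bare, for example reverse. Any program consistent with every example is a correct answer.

caesar(18) | dedupe_adjacent

Check, running the answer program on each example:
  "wggfzugdc" -> "oyyxrmyvu" -> "oyxrmyvu"
  "lsagh" -> "dksyz" -> "dksyz"
  "ghfyvzf" -> "yzxqnrx" -> "yzxqnrx"
  "daujocamohx" -> "vsmbgusegzp" -> "vsmbgusegzp"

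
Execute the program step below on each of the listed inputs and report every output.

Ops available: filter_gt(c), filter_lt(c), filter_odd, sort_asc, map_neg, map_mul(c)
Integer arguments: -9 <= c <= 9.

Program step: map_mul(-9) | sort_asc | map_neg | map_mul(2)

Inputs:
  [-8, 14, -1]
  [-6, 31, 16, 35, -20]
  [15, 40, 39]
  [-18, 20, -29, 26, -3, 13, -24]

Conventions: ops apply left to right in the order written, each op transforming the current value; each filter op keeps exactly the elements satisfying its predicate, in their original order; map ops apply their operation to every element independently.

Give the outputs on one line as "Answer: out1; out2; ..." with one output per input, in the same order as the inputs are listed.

Execution, op by op:
  [-8, 14, -1] -> [72, -126, 9] -> [-126, 9, 72] -> [126, -9, -72] -> [252, -18, -144]
  [-6, 31, 16, 35, -20] -> [54, -279, -144, -315, 180] -> [-315, -279, -144, 54, 180] -> [315, 279, 144, -54, -180] -> [630, 558, 288, -108, -360]
  [15, 40, 39] -> [-135, -360, -351] -> [-360, -351, -135] -> [360, 351, 135] -> [720, 702, 270]
  [-18, 20, -29, 26, -3, 13, -24] -> [162, -180, 261, -234, 27, -117, 216] -> [-234, -180, -117, 27, 162, 216, 261] -> [234, 180, 117, -27, -162, -216, -261] -> [468, 360, 234, -54, -324, -432, -522]

[252, -18, -144]; [630, 558, 288, -108, -360]; [720, 702, 270]; [468, 360, 234, -54, -324, -432, -522]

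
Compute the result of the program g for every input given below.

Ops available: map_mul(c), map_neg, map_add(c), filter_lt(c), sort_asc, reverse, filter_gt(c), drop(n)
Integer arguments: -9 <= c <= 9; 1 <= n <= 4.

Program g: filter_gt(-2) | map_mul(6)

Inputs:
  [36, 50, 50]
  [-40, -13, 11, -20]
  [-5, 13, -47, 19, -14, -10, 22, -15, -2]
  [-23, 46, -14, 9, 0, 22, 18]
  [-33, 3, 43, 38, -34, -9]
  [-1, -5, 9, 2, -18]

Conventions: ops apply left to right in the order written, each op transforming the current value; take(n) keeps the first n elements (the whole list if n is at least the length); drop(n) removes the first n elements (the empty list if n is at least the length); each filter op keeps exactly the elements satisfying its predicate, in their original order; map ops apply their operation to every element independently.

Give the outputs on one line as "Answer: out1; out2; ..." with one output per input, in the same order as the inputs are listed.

[216, 300, 300]; [66]; [78, 114, 132]; [276, 54, 0, 132, 108]; [18, 258, 228]; [-6, 54, 12]

Execution, op by op:
  [36, 50, 50] -> [36, 50, 50] -> [216, 300, 300]
  [-40, -13, 11, -20] -> [11] -> [66]
  [-5, 13, -47, 19, -14, -10, 22, -15, -2] -> [13, 19, 22] -> [78, 114, 132]
  [-23, 46, -14, 9, 0, 22, 18] -> [46, 9, 0, 22, 18] -> [276, 54, 0, 132, 108]
  [-33, 3, 43, 38, -34, -9] -> [3, 43, 38] -> [18, 258, 228]
  [-1, -5, 9, 2, -18] -> [-1, 9, 2] -> [-6, 54, 12]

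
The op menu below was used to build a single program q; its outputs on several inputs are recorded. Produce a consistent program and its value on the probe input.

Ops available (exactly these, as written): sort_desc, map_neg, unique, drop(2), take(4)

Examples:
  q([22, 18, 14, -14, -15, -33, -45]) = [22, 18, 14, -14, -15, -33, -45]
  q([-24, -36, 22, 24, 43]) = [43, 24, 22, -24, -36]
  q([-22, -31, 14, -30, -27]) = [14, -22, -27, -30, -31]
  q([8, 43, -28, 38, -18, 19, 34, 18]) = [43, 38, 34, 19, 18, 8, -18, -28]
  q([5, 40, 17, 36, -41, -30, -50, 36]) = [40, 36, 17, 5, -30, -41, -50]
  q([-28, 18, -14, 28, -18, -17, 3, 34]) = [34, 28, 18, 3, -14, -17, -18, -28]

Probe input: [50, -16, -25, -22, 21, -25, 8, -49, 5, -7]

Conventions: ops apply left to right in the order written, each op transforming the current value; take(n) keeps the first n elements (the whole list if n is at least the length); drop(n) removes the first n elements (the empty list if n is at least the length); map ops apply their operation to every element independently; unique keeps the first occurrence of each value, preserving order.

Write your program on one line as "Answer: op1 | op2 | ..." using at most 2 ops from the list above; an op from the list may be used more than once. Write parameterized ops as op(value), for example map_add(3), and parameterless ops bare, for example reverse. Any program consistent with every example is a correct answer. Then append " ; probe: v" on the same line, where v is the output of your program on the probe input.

sort_desc | unique ; probe: [50, 21, 8, 5, -7, -16, -22, -25, -49]

Check, running the answer program on each example:
  [22, 18, 14, -14, -15, -33, -45] -> [22, 18, 14, -14, -15, -33, -45] -> [22, 18, 14, -14, -15, -33, -45]
  [-24, -36, 22, 24, 43] -> [43, 24, 22, -24, -36] -> [43, 24, 22, -24, -36]
  [-22, -31, 14, -30, -27] -> [14, -22, -27, -30, -31] -> [14, -22, -27, -30, -31]
  [8, 43, -28, 38, -18, 19, 34, 18] -> [43, 38, 34, 19, 18, 8, -18, -28] -> [43, 38, 34, 19, 18, 8, -18, -28]
  [5, 40, 17, 36, -41, -30, -50, 36] -> [40, 36, 36, 17, 5, -30, -41, -50] -> [40, 36, 17, 5, -30, -41, -50]
  [-28, 18, -14, 28, -18, -17, 3, 34] -> [34, 28, 18, 3, -14, -17, -18, -28] -> [34, 28, 18, 3, -14, -17, -18, -28]
  probe: [50, -16, -25, -22, 21, -25, 8, -49, 5, -7] -> [50, 21, 8, 5, -7, -16, -22, -25, -25, -49] -> [50, 21, 8, 5, -7, -16, -22, -25, -49]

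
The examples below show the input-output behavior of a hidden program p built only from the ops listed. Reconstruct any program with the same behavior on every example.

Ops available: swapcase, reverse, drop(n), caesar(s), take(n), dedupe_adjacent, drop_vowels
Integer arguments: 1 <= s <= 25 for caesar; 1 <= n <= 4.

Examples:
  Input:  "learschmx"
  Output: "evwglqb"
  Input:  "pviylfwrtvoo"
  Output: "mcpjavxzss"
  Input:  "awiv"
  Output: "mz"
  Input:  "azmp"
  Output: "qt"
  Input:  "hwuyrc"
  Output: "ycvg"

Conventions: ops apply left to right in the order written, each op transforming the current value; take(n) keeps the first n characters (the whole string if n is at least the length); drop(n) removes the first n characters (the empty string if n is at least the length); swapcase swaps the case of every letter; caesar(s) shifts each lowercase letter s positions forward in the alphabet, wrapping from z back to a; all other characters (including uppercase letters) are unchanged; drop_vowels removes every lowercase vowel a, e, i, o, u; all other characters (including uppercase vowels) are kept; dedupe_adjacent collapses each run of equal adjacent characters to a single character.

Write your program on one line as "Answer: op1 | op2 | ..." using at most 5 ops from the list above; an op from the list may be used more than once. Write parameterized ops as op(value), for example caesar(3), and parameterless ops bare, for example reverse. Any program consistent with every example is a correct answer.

caesar(22) | caesar(2) | caesar(6) | drop(2)

Check, running the answer program on each example:
  "learschmx" -> "hawnoydit" -> "jcypqafkv" -> "pievwglqb" -> "evwglqb"
  "pviylfwrtvoo" -> "lreuhbsnprkk" -> "ntgwjduprtmm" -> "tzmcpjavxzss" -> "mcpjavxzss"
  "awiv" -> "wser" -> "yugt" -> "eamz" -> "mz"
  "azmp" -> "wvil" -> "yxkn" -> "edqt" -> "qt"
  "hwuyrc" -> "dsquny" -> "fuswpa" -> "laycvg" -> "ycvg"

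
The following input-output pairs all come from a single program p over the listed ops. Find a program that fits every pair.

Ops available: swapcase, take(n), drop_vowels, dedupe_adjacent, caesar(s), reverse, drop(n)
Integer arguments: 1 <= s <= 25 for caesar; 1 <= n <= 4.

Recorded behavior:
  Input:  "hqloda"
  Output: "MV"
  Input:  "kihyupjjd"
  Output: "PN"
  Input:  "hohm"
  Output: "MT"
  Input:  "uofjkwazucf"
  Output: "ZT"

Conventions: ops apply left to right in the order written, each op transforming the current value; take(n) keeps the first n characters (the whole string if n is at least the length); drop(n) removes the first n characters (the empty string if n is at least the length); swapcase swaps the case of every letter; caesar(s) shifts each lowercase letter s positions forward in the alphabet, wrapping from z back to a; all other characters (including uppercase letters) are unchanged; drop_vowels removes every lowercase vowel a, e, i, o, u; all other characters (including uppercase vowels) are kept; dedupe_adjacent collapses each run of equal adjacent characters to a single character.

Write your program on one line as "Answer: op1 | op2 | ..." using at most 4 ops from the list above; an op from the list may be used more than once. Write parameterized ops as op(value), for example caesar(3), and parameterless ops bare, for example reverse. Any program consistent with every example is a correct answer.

dedupe_adjacent | caesar(5) | swapcase | take(2)

Check, running the answer program on each example:
  "hqloda" -> "hqloda" -> "mvqtif" -> "MVQTIF" -> "MV"
  "kihyupjjd" -> "kihyupjd" -> "pnmdzuoi" -> "PNMDZUOI" -> "PN"
  "hohm" -> "hohm" -> "mtmr" -> "MTMR" -> "MT"
  "uofjkwazucf" -> "uofjkwazucf" -> "ztkopbfezhk" -> "ZTKOPBFEZHK" -> "ZT"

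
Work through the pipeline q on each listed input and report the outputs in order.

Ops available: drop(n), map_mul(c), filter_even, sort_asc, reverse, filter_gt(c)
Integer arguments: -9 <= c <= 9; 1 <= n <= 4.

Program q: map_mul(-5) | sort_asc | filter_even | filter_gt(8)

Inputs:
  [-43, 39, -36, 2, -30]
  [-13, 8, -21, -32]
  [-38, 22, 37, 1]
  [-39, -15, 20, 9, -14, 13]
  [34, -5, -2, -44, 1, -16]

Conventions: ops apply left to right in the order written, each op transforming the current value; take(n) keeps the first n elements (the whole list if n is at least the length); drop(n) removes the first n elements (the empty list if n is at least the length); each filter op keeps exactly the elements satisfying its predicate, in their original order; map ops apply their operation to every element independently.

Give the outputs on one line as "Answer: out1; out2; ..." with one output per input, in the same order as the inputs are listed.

Execution, op by op:
  [-43, 39, -36, 2, -30] -> [215, -195, 180, -10, 150] -> [-195, -10, 150, 180, 215] -> [-10, 150, 180] -> [150, 180]
  [-13, 8, -21, -32] -> [65, -40, 105, 160] -> [-40, 65, 105, 160] -> [-40, 160] -> [160]
  [-38, 22, 37, 1] -> [190, -110, -185, -5] -> [-185, -110, -5, 190] -> [-110, 190] -> [190]
  [-39, -15, 20, 9, -14, 13] -> [195, 75, -100, -45, 70, -65] -> [-100, -65, -45, 70, 75, 195] -> [-100, 70] -> [70]
  [34, -5, -2, -44, 1, -16] -> [-170, 25, 10, 220, -5, 80] -> [-170, -5, 10, 25, 80, 220] -> [-170, 10, 80, 220] -> [10, 80, 220]

[150, 180]; [160]; [190]; [70]; [10, 80, 220]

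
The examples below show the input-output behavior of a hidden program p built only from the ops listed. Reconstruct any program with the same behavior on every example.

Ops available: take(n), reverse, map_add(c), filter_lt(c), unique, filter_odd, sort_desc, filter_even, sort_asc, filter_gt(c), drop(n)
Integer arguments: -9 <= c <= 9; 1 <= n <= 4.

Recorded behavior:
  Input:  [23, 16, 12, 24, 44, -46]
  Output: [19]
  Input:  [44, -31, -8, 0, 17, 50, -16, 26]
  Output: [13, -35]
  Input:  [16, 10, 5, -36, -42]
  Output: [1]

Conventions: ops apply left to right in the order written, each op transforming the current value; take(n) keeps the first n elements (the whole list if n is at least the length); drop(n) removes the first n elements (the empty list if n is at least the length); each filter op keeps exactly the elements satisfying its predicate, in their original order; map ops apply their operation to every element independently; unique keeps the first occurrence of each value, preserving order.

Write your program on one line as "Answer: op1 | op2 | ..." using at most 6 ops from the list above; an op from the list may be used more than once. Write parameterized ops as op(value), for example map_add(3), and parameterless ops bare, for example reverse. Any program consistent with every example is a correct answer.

map_add(5) | reverse | sort_desc | map_add(-9) | filter_odd

Check, running the answer program on each example:
  [23, 16, 12, 24, 44, -46] -> [28, 21, 17, 29, 49, -41] -> [-41, 49, 29, 17, 21, 28] -> [49, 29, 28, 21, 17, -41] -> [40, 20, 19, 12, 8, -50] -> [19]
  [44, -31, -8, 0, 17, 50, -16, 26] -> [49, -26, -3, 5, 22, 55, -11, 31] -> [31, -11, 55, 22, 5, -3, -26, 49] -> [55, 49, 31, 22, 5, -3, -11, -26] -> [46, 40, 22, 13, -4, -12, -20, -35] -> [13, -35]
  [16, 10, 5, -36, -42] -> [21, 15, 10, -31, -37] -> [-37, -31, 10, 15, 21] -> [21, 15, 10, -31, -37] -> [12, 6, 1, -40, -46] -> [1]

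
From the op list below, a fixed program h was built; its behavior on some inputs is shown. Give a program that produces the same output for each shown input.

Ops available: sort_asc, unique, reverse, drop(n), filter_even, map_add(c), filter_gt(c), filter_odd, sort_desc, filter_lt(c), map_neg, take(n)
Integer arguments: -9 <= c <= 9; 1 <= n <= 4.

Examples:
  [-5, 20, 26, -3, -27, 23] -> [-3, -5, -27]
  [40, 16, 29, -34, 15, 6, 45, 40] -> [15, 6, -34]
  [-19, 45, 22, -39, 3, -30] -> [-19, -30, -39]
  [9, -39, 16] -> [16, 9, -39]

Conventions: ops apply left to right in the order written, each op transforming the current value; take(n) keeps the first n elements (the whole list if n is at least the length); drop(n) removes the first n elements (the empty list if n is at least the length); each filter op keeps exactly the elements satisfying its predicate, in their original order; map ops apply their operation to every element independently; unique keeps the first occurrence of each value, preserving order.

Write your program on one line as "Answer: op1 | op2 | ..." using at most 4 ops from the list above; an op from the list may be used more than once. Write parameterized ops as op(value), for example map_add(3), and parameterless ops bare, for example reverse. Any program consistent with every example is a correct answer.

sort_asc | take(3) | reverse

Check, running the answer program on each example:
  [-5, 20, 26, -3, -27, 23] -> [-27, -5, -3, 20, 23, 26] -> [-27, -5, -3] -> [-3, -5, -27]
  [40, 16, 29, -34, 15, 6, 45, 40] -> [-34, 6, 15, 16, 29, 40, 40, 45] -> [-34, 6, 15] -> [15, 6, -34]
  [-19, 45, 22, -39, 3, -30] -> [-39, -30, -19, 3, 22, 45] -> [-39, -30, -19] -> [-19, -30, -39]
  [9, -39, 16] -> [-39, 9, 16] -> [-39, 9, 16] -> [16, 9, -39]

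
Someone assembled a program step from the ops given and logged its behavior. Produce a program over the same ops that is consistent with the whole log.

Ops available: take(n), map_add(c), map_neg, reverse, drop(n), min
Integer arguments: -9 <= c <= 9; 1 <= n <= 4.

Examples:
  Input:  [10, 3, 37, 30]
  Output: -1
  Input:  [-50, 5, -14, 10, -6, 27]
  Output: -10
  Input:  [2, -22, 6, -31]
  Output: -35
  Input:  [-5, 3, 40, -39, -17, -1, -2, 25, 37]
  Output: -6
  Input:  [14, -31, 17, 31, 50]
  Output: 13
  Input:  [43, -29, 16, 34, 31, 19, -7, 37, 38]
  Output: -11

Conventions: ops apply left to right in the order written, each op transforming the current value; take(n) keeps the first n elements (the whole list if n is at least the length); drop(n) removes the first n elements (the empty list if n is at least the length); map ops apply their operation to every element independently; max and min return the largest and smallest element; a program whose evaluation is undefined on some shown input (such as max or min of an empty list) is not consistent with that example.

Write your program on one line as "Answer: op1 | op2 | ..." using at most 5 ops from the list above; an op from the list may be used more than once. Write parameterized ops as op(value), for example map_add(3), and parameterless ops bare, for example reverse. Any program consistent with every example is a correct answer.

reverse | map_add(-7) | take(3) | map_add(3) | min

Check, running the answer program on each example:
  [10, 3, 37, 30] -> [30, 37, 3, 10] -> [23, 30, -4, 3] -> [23, 30, -4] -> [26, 33, -1] -> -1
  [-50, 5, -14, 10, -6, 27] -> [27, -6, 10, -14, 5, -50] -> [20, -13, 3, -21, -2, -57] -> [20, -13, 3] -> [23, -10, 6] -> -10
  [2, -22, 6, -31] -> [-31, 6, -22, 2] -> [-38, -1, -29, -5] -> [-38, -1, -29] -> [-35, 2, -26] -> -35
  [-5, 3, 40, -39, -17, -1, -2, 25, 37] -> [37, 25, -2, -1, -17, -39, 40, 3, -5] -> [30, 18, -9, -8, -24, -46, 33, -4, -12] -> [30, 18, -9] -> [33, 21, -6] -> -6
  [14, -31, 17, 31, 50] -> [50, 31, 17, -31, 14] -> [43, 24, 10, -38, 7] -> [43, 24, 10] -> [46, 27, 13] -> 13
  [43, -29, 16, 34, 31, 19, -7, 37, 38] -> [38, 37, -7, 19, 31, 34, 16, -29, 43] -> [31, 30, -14, 12, 24, 27, 9, -36, 36] -> [31, 30, -14] -> [34, 33, -11] -> -11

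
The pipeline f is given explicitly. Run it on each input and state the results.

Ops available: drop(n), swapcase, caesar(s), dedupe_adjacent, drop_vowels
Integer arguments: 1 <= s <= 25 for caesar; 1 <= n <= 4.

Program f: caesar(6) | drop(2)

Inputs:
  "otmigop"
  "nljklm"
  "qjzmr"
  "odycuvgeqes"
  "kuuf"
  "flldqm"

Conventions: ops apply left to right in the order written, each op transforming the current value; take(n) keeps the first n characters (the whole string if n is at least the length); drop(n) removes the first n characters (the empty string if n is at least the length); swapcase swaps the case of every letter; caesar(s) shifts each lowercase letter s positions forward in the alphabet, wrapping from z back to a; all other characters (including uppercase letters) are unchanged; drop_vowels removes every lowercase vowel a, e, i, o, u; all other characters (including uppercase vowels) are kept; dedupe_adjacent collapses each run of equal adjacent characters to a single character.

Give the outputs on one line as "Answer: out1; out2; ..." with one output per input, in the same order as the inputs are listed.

Execution, op by op:
  "otmigop" -> "uzsomuv" -> "somuv"
  "nljklm" -> "trpqrs" -> "pqrs"
  "qjzmr" -> "wpfsx" -> "fsx"
  "odycuvgeqes" -> "ujeiabmkwky" -> "eiabmkwky"
  "kuuf" -> "qaal" -> "al"
  "flldqm" -> "lrrjws" -> "rjws"

"somuv"; "pqrs"; "fsx"; "eiabmkwky"; "al"; "rjws"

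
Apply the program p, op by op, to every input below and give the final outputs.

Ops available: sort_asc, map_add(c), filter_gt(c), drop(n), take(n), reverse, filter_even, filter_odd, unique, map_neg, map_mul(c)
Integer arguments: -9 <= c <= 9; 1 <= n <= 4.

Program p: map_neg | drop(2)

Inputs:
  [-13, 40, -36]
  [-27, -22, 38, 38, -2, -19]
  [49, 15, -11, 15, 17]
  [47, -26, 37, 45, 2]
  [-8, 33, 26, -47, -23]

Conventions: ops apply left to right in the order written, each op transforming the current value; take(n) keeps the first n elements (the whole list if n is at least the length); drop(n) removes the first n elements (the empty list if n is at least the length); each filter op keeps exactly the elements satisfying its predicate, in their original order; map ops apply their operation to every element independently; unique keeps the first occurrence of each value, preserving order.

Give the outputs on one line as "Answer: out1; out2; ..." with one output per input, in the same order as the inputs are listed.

Execution, op by op:
  [-13, 40, -36] -> [13, -40, 36] -> [36]
  [-27, -22, 38, 38, -2, -19] -> [27, 22, -38, -38, 2, 19] -> [-38, -38, 2, 19]
  [49, 15, -11, 15, 17] -> [-49, -15, 11, -15, -17] -> [11, -15, -17]
  [47, -26, 37, 45, 2] -> [-47, 26, -37, -45, -2] -> [-37, -45, -2]
  [-8, 33, 26, -47, -23] -> [8, -33, -26, 47, 23] -> [-26, 47, 23]

[36]; [-38, -38, 2, 19]; [11, -15, -17]; [-37, -45, -2]; [-26, 47, 23]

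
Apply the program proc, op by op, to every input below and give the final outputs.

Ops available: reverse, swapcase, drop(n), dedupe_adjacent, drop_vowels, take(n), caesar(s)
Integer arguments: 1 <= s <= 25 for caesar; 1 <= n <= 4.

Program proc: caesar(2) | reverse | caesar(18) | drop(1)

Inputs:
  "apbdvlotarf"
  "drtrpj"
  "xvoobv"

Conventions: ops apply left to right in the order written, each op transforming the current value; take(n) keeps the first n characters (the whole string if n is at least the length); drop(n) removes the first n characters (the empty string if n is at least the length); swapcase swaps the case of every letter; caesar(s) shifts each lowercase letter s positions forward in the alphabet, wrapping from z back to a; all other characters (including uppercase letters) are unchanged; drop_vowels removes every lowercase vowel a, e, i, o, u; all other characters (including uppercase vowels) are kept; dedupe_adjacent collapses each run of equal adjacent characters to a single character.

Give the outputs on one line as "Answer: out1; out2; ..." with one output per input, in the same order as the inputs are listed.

"lunifpxvju"; "jlnlx"; "viipr"

Execution, op by op:
  "apbdvlotarf" -> "crdfxnqvcth" -> "htcvqnxfdrc" -> "zlunifpxvju" -> "lunifpxvju"
  "drtrpj" -> "ftvtrl" -> "lrtvtf" -> "djlnlx" -> "jlnlx"
  "xvoobv" -> "zxqqdx" -> "xdqqxz" -> "pviipr" -> "viipr"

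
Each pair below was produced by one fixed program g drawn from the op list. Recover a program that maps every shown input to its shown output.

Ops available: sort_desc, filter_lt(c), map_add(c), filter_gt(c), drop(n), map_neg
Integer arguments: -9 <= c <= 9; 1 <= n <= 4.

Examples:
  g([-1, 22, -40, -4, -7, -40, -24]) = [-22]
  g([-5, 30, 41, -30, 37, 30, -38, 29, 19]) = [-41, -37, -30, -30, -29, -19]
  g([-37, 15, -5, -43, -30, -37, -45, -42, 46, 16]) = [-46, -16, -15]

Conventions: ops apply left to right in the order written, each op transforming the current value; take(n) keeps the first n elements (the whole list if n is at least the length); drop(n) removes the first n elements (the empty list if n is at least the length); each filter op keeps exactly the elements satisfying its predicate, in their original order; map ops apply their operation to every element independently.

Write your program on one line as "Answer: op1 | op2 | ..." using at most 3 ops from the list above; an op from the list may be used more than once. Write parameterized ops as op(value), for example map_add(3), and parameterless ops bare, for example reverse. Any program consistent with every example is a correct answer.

sort_desc | filter_gt(2) | map_neg

Check, running the answer program on each example:
  [-1, 22, -40, -4, -7, -40, -24] -> [22, -1, -4, -7, -24, -40, -40] -> [22] -> [-22]
  [-5, 30, 41, -30, 37, 30, -38, 29, 19] -> [41, 37, 30, 30, 29, 19, -5, -30, -38] -> [41, 37, 30, 30, 29, 19] -> [-41, -37, -30, -30, -29, -19]
  [-37, 15, -5, -43, -30, -37, -45, -42, 46, 16] -> [46, 16, 15, -5, -30, -37, -37, -42, -43, -45] -> [46, 16, 15] -> [-46, -16, -15]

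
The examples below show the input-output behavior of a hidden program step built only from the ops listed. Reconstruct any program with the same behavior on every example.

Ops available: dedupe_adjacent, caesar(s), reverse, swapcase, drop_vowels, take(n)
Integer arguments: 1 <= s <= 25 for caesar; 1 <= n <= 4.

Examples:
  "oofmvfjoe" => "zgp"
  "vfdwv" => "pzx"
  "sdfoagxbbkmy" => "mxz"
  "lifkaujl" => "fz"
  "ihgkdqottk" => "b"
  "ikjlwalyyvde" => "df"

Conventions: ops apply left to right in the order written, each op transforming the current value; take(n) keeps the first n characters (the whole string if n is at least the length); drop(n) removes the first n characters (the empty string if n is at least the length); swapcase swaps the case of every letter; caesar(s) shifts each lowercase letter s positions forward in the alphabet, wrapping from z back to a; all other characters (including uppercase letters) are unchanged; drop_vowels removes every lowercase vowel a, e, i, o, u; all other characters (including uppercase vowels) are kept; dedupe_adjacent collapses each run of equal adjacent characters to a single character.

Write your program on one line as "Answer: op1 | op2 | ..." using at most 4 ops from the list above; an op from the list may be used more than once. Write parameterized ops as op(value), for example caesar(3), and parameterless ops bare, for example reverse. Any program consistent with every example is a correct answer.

drop_vowels | take(3) | caesar(20) | drop_vowels

Check, running the answer program on each example:
  "oofmvfjoe" -> "fmvfj" -> "fmv" -> "zgp" -> "zgp"
  "vfdwv" -> "vfdwv" -> "vfd" -> "pzx" -> "pzx"
  "sdfoagxbbkmy" -> "sdfgxbbkmy" -> "sdf" -> "mxz" -> "mxz"
  "lifkaujl" -> "lfkjl" -> "lfk" -> "fze" -> "fz"
  "ihgkdqottk" -> "hgkdqttk" -> "hgk" -> "bae" -> "b"
  "ikjlwalyyvde" -> "kjlwlyyvd" -> "kjl" -> "edf" -> "df"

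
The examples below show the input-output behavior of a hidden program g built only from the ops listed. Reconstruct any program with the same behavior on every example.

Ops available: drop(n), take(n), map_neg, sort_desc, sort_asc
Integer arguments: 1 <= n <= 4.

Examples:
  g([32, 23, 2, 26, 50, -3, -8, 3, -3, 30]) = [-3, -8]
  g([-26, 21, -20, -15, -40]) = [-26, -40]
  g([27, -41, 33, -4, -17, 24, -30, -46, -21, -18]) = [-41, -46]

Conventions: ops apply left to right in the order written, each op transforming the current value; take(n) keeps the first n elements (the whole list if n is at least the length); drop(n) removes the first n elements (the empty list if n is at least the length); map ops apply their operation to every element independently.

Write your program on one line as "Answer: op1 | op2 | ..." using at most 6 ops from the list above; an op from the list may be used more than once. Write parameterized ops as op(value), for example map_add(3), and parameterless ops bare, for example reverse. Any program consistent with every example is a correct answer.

sort_asc | map_neg | take(2) | map_neg | sort_desc

Check, running the answer program on each example:
  [32, 23, 2, 26, 50, -3, -8, 3, -3, 30] -> [-8, -3, -3, 2, 3, 23, 26, 30, 32, 50] -> [8, 3, 3, -2, -3, -23, -26, -30, -32, -50] -> [8, 3] -> [-8, -3] -> [-3, -8]
  [-26, 21, -20, -15, -40] -> [-40, -26, -20, -15, 21] -> [40, 26, 20, 15, -21] -> [40, 26] -> [-40, -26] -> [-26, -40]
  [27, -41, 33, -4, -17, 24, -30, -46, -21, -18] -> [-46, -41, -30, -21, -18, -17, -4, 24, 27, 33] -> [46, 41, 30, 21, 18, 17, 4, -24, -27, -33] -> [46, 41] -> [-46, -41] -> [-41, -46]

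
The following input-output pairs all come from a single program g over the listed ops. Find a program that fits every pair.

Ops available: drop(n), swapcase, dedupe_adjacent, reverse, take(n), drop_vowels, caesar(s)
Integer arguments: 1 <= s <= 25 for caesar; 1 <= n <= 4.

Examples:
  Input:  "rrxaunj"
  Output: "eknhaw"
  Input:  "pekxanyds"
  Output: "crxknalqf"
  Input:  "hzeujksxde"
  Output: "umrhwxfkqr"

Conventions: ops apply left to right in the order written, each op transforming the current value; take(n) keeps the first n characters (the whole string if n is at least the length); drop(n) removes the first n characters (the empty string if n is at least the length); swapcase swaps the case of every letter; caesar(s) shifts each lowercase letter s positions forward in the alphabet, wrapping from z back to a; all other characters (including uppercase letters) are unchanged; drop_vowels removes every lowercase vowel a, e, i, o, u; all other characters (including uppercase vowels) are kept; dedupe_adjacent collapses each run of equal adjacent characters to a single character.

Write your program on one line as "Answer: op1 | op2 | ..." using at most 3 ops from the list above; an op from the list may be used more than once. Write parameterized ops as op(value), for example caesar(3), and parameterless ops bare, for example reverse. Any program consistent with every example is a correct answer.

dedupe_adjacent | caesar(13)

Check, running the answer program on each example:
  "rrxaunj" -> "rxaunj" -> "eknhaw"
  "pekxanyds" -> "pekxanyds" -> "crxknalqf"
  "hzeujksxde" -> "hzeujksxde" -> "umrhwxfkqr"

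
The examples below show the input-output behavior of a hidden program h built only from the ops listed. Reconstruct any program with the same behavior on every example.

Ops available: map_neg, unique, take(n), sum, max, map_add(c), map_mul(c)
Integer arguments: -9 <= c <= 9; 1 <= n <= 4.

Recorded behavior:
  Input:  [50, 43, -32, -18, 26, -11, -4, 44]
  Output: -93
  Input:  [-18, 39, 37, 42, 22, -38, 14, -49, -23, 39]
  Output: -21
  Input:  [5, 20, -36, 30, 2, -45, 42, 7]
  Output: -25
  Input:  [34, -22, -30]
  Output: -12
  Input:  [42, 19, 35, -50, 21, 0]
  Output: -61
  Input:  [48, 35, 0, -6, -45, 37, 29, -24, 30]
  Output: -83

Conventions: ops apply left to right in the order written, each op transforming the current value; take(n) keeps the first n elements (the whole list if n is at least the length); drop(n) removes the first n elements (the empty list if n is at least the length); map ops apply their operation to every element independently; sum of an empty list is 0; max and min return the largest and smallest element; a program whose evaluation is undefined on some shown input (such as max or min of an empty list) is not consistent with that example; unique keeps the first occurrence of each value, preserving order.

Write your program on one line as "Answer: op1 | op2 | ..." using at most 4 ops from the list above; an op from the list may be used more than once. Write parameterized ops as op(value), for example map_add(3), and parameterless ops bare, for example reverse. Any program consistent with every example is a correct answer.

take(2) | map_neg | sum

Check, running the answer program on each example:
  [50, 43, -32, -18, 26, -11, -4, 44] -> [50, 43] -> [-50, -43] -> -93
  [-18, 39, 37, 42, 22, -38, 14, -49, -23, 39] -> [-18, 39] -> [18, -39] -> -21
  [5, 20, -36, 30, 2, -45, 42, 7] -> [5, 20] -> [-5, -20] -> -25
  [34, -22, -30] -> [34, -22] -> [-34, 22] -> -12
  [42, 19, 35, -50, 21, 0] -> [42, 19] -> [-42, -19] -> -61
  [48, 35, 0, -6, -45, 37, 29, -24, 30] -> [48, 35] -> [-48, -35] -> -83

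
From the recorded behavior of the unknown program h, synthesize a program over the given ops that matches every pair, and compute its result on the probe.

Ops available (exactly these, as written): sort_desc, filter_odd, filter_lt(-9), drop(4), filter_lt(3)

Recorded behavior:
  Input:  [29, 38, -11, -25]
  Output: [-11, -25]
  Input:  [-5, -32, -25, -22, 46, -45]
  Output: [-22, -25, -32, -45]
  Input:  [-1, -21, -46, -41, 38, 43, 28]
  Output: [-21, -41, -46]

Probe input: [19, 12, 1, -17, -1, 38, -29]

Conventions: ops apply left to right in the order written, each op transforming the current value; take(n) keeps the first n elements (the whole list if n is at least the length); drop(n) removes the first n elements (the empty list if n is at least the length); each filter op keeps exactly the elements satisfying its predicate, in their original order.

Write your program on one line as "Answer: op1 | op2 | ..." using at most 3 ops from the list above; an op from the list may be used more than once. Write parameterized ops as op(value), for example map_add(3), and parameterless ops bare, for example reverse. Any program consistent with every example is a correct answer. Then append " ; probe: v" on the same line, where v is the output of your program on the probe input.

filter_lt(-9) | sort_desc ; probe: [-17, -29]

Check, running the answer program on each example:
  [29, 38, -11, -25] -> [-11, -25] -> [-11, -25]
  [-5, -32, -25, -22, 46, -45] -> [-32, -25, -22, -45] -> [-22, -25, -32, -45]
  [-1, -21, -46, -41, 38, 43, 28] -> [-21, -46, -41] -> [-21, -41, -46]
  probe: [19, 12, 1, -17, -1, 38, -29] -> [-17, -29] -> [-17, -29]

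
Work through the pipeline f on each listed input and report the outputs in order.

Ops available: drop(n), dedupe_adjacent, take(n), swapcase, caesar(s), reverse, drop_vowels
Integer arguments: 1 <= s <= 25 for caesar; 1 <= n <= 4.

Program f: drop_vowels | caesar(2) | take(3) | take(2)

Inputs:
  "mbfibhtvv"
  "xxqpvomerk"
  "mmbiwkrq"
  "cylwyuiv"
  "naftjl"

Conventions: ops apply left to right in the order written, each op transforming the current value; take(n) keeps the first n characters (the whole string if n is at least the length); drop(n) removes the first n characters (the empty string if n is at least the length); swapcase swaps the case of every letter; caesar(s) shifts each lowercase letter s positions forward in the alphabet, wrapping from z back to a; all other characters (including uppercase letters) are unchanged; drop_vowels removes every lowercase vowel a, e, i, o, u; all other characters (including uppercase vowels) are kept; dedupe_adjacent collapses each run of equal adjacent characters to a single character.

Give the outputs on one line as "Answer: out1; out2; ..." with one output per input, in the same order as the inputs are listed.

"od"; "zz"; "oo"; "ea"; "ph"

Execution, op by op:
  "mbfibhtvv" -> "mbfbhtvv" -> "odhdjvxx" -> "odh" -> "od"
  "xxqpvomerk" -> "xxqpvmrk" -> "zzsrxotm" -> "zzs" -> "zz"
  "mmbiwkrq" -> "mmbwkrq" -> "oodymts" -> "ood" -> "oo"
  "cylwyuiv" -> "cylwyv" -> "eanyax" -> "ean" -> "ea"
  "naftjl" -> "nftjl" -> "phvln" -> "phv" -> "ph"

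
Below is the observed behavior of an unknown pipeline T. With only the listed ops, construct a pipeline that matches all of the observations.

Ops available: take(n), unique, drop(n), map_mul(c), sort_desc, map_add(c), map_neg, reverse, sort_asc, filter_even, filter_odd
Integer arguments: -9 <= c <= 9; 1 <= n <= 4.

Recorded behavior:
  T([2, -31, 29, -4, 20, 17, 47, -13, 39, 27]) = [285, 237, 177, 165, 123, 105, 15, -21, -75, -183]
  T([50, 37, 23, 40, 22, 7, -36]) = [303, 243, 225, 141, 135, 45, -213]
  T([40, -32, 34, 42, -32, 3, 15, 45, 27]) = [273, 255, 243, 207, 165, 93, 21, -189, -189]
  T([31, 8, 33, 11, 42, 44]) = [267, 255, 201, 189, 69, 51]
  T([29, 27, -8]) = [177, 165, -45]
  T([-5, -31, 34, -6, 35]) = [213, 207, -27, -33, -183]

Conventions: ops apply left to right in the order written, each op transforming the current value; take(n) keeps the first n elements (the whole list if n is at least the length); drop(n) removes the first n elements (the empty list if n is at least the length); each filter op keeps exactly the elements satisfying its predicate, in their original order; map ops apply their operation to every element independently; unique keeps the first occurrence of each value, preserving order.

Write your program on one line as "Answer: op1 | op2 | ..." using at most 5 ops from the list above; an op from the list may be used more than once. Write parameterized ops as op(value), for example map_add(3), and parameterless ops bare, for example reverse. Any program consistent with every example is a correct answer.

map_mul(-6) | map_add(-3) | map_neg | sort_desc

Check, running the answer program on each example:
  [2, -31, 29, -4, 20, 17, 47, -13, 39, 27] -> [-12, 186, -174, 24, -120, -102, -282, 78, -234, -162] -> [-15, 183, -177, 21, -123, -105, -285, 75, -237, -165] -> [15, -183, 177, -21, 123, 105, 285, -75, 237, 165] -> [285, 237, 177, 165, 123, 105, 15, -21, -75, -183]
  [50, 37, 23, 40, 22, 7, -36] -> [-300, -222, -138, -240, -132, -42, 216] -> [-303, -225, -141, -243, -135, -45, 213] -> [303, 225, 141, 243, 135, 45, -213] -> [303, 243, 225, 141, 135, 45, -213]
  [40, -32, 34, 42, -32, 3, 15, 45, 27] -> [-240, 192, -204, -252, 192, -18, -90, -270, -162] -> [-243, 189, -207, -255, 189, -21, -93, -273, -165] -> [243, -189, 207, 255, -189, 21, 93, 273, 165] -> [273, 255, 243, 207, 165, 93, 21, -189, -189]
  [31, 8, 33, 11, 42, 44] -> [-186, -48, -198, -66, -252, -264] -> [-189, -51, -201, -69, -255, -267] -> [189, 51, 201, 69, 255, 267] -> [267, 255, 201, 189, 69, 51]
  [29, 27, -8] -> [-174, -162, 48] -> [-177, -165, 45] -> [177, 165, -45] -> [177, 165, -45]
  [-5, -31, 34, -6, 35] -> [30, 186, -204, 36, -210] -> [27, 183, -207, 33, -213] -> [-27, -183, 207, -33, 213] -> [213, 207, -27, -33, -183]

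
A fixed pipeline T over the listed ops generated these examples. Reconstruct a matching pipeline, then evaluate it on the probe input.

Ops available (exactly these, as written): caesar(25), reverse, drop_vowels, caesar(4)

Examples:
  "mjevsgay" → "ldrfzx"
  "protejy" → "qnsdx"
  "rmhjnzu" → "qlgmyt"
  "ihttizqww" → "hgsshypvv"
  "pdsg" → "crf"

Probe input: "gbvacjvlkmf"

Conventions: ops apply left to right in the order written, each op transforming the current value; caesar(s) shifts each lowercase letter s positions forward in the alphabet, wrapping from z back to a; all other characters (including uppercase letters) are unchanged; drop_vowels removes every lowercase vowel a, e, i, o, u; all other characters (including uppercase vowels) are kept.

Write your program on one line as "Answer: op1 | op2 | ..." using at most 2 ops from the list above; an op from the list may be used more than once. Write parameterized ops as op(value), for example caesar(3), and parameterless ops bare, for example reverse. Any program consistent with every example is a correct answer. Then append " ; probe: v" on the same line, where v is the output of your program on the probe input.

caesar(25) | drop_vowels ; probe: "fzbkjl"

Check, running the answer program on each example:
  "mjevsgay" -> "lidurfzx" -> "ldrfzx"
  "protejy" -> "oqnsdix" -> "qnsdx"
  "rmhjnzu" -> "qlgimyt" -> "qlgmyt"
  "ihttizqww" -> "hgsshypvv" -> "hgsshypvv"
  "pdsg" -> "ocrf" -> "crf"
  probe: "gbvacjvlkmf" -> "fauzbiukjle" -> "fzbkjl"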